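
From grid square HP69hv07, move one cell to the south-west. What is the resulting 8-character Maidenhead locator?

Longitude extended square 0; −1 → -1, wraps to 9, carry into subsquare.
Longitude subsquare h = 7; −1 → 6 = g.
Latitude extended square 7; −1 → 6.

HP69gv96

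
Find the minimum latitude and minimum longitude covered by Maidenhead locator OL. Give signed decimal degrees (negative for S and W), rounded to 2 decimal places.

20.00, 100.00

Field O=14, L=11: +14·20° lon, +11·10° lat → SW at lon 100°, lat 20°.
latitude 20.00, longitude 100.00.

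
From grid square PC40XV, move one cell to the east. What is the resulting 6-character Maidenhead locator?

PC50av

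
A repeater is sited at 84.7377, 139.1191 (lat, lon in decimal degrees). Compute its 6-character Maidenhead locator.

Offset from 180°W / 90°S: lon 319.1191°, lat 174.7377°.
Field (20°×10°, letters A–R): lon ⌊319.1191/20⌋ = 15 → P; lat ⌊174.7377/10⌋ = 17 → R.
Square (2°×1°, digits 0–9): lon ⌊19.1191/2⌋ = 9; lat ⌊4.7377/1⌋ = 4.
Subsquare (5′×2.5′, letters a–x): lon ⌊1.1191/0.0833333⌋ = 13 → n; lat ⌊0.7377/0.0416667⌋ = 17 → r.

PR94nr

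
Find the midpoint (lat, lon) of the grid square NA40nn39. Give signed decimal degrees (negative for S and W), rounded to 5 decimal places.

Field N=13, A=0: +13·20° lon, +0·10° lat → SW at lon 80°, lat -90°.
Square 4, 0: +4·2° lon, +0·1° lat → SW at lon 88°, lat -90°.
Subsquare n=13, n=13: +13·0.0833333° lon, +13·0.0416667° lat → SW at lon 89.0833°, lat -89.4583°.
Extended square 3, 9: +3·0.00833333° lon, +9·0.00416667° lat → SW at lon 89.1083°, lat -89.4208°.
Cell spans 0.00833333° lon × 0.00416667° lat. Centre is SW corner plus half of each.
latitude -89.41875, longitude 89.11250.

-89.41875, 89.11250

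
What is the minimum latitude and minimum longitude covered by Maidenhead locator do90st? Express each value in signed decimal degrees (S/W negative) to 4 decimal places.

50.7917, -100.5000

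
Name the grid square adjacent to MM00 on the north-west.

LM91

Longitude square 0; −1 → -1, wraps to 9, carry into field.
Longitude field M = 12; −1 → 11 = L.
Latitude square 0; +1 → 1.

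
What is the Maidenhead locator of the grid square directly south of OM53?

OM52

Latitude square 3; −1 → 2.
The longitude characters are unchanged.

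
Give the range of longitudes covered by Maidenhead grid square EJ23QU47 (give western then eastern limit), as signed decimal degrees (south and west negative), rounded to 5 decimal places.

-94.63333, -94.62500

Field E=4, J=9: +4·20° lon, +9·10° lat → SW at lon -100°, lat 0°.
Square 2, 3: +2·2° lon, +3·1° lat → SW at lon -96°, lat 3°.
Subsquare q=16, u=20: +16·0.0833333° lon, +20·0.0416667° lat → SW at lon -94.6667°, lat 3.83333°.
Extended square 4, 7: +4·0.00833333° lon, +7·0.00416667° lat → SW at lon -94.6333°, lat 3.8625°.
Cell spans 0.00833333° lon × 0.00416667° lat.
west -94.63333, east -94.62500.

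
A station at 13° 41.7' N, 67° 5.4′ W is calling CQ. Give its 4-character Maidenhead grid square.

Offset from 180°W / 90°S: lon 112.91°, lat 103.69°.
Field: lon ⌊112.91/20⌋ = 5 → F; lat ⌊103.69/10⌋ = 10 → K.
Square: lon ⌊12.91/2⌋ = 6; lat ⌊3.69/1⌋ = 3.

FK63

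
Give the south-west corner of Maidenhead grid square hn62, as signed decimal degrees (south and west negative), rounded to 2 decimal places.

Field H=7, N=13: +7·20° lon, +13·10° lat → SW at lon -40°, lat 40°.
Square 6, 2: +6·2° lon, +2·1° lat → SW at lon -28°, lat 42°.
latitude 42.00, longitude -28.00.

42.00, -28.00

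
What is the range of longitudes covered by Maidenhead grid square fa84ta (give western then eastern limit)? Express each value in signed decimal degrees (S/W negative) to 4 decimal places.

-62.4167, -62.3333

Field F=5, A=0: +5·20° lon, +0·10° lat → SW at lon -80°, lat -90°.
Square 8, 4: +8·2° lon, +4·1° lat → SW at lon -64°, lat -86°.
Subsquare t=19, a=0: +19·0.0833333° lon, +0·0.0416667° lat → SW at lon -62.4167°, lat -86°.
Cell spans 0.0833333° lon × 0.0416667° lat.
west -62.4167, east -62.3333.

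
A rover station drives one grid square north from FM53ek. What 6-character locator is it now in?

FM53el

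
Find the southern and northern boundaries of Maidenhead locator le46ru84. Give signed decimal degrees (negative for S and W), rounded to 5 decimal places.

-43.15000, -43.14583

Field L=11, E=4: +11·20° lon, +4·10° lat → SW at lon 40°, lat -50°.
Square 4, 6: +4·2° lon, +6·1° lat → SW at lon 48°, lat -44°.
Subsquare r=17, u=20: +17·0.0833333° lon, +20·0.0416667° lat → SW at lon 49.4167°, lat -43.1667°.
Extended square 8, 4: +8·0.00833333° lon, +4·0.00416667° lat → SW at lon 49.4833°, lat -43.15°.
Cell spans 0.00833333° lon × 0.00416667° lat.
south -43.15000, north -43.14583.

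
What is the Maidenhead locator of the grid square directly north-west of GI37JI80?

GI37ji71

Longitude extended square 8; −1 → 7.
Latitude extended square 0; +1 → 1.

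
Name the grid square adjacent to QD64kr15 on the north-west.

Longitude extended square 1; −1 → 0.
Latitude extended square 5; +1 → 6.

QD64kr06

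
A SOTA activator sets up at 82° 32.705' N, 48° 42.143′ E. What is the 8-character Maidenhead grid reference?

Offset from 180°W / 90°S: lon 228.70238°, lat 172.54508°.
Field: 228.70238/20 → 11 → L, 172.54508/10 → 17 → R; chars LR.
Square: 8.70238/2 → 4, 2.54508/1 → 2; chars 42.
Subsquare: 0.70238/0.0833333 → 8 → i, 0.54508/0.0416667 → 13 → n; chars in.
Extended square: 0.03572/0.00833333 → 4, 0.00342/0.00416667 → 0; chars 40.

LR42in40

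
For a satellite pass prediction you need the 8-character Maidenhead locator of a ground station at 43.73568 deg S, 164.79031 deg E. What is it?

RE26jg43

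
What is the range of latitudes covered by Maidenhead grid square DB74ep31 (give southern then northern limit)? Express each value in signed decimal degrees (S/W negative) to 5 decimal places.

-75.37083, -75.36667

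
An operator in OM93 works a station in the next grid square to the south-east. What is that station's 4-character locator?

PM02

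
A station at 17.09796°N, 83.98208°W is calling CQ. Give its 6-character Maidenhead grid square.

Offset from 180°W / 90°S: lon 96.0179°, lat 107.0980°.
Field (20°×10°, letters A–R): 96.0179/20 → 4 → E, 107.0980/10 → 10 → K; chars EK.
Square (2°×1°, digits 0–9): 16.0179/2 → 8, 7.0980/1 → 7; chars 87.
Subsquare (5′×2.5′, letters a–x): 0.0179/0.0833333 → 0 → a, 0.0980/0.0416667 → 2 → c; chars ac.

EK87ac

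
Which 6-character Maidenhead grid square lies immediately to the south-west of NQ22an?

Longitude subsquare a = 0; −1 → -1, wraps to 23 = x, carry into square.
Longitude square 2; −1 → 1.
Latitude subsquare n = 13; −1 → 12 = m.

NQ12xm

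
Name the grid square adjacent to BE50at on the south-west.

Longitude subsquare a = 0; −1 → -1, wraps to 23 = x, carry into square.
Longitude square 5; −1 → 4.
Latitude subsquare t = 19; −1 → 18 = s.

BE40xs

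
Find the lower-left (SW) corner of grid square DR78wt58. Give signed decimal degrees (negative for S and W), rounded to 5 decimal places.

Field D=3, R=17: +3·20° lon, +17·10° lat → SW at lon -120°, lat 80°.
Square 7, 8: +7·2° lon, +8·1° lat → SW at lon -106°, lat 88°.
Subsquare w=22, t=19: +22·0.0833333° lon, +19·0.0416667° lat → SW at lon -104.167°, lat 88.7917°.
Extended square 5, 8: +5·0.00833333° lon, +8·0.00416667° lat → SW at lon -104.125°, lat 88.825°.
latitude 88.82500, longitude -104.12500.

88.82500, -104.12500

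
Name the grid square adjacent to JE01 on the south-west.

IE90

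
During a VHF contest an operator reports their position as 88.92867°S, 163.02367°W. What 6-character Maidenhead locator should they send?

Shift to the Maidenhead origin (180°W, 90°S): lon 16.9763, lat 1.0713.
Field: 16.9763/20 → 0 → A, 1.0713/10 → 0 → A; chars AA.
Square: 16.9763/2 → 8, 1.0713/1 → 1; chars 81.
Subsquare: 0.9763/0.0833333 → 11 → l, 0.0713/0.0416667 → 1 → b; chars lb.

AA81lb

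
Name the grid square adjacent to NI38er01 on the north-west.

Longitude extended square 0; −1 → -1, wraps to 9, carry into subsquare.
Longitude subsquare e = 4; −1 → 3 = d.
Latitude extended square 1; +1 → 2.

NI38dr92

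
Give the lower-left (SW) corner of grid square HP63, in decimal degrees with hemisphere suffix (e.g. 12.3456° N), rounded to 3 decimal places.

63.000° N, 28.000° W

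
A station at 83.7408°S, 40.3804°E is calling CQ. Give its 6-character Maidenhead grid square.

LA06eg

Shift to the Maidenhead origin (180°W, 90°S): lon 220.3804, lat 6.2592.
Field: 220.3804/20 → 11 → L, 6.2592/10 → 0 → A; chars LA.
Square: 0.3804/2 → 0, 6.2592/1 → 6; chars 06.
Subsquare: 0.3804/0.0833333 → 4 → e, 0.2592/0.0416667 → 6 → g; chars eg.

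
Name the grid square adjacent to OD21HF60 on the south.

Latitude extended square 0; −1 → -1, wraps to 9, carry into subsquare.
Latitude subsquare f = 5; −1 → 4 = e.
The longitude characters are unchanged.

OD21he69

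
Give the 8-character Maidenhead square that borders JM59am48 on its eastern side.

Longitude extended square 4; +1 → 5.
The latitude characters are unchanged.

JM59am58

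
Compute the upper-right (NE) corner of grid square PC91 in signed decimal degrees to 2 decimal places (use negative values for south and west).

-68.00, 140.00

Field P=15, C=2: +15·20° lon, +2·10° lat → SW at lon 120°, lat -70°.
Square 9, 1: +9·2° lon, +1·1° lat → SW at lon 138°, lat -69°.
Cell spans 2° lon × 1° lat. NE corner is SW corner plus one full cell.
latitude -68.00, longitude 140.00.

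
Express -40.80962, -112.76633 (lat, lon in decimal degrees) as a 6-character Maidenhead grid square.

DE39oe

Offset from 180°W / 90°S: lon 67.2337°, lat 49.1904°.
Field: lon ⌊67.2337/20⌋ = 3 → D; lat ⌊49.1904/10⌋ = 4 → E.
Square: lon ⌊7.2337/2⌋ = 3; lat ⌊9.1904/1⌋ = 9.
Subsquare: lon ⌊1.2337/0.0833333⌋ = 14 → o; lat ⌊0.1904/0.0416667⌋ = 4 → e.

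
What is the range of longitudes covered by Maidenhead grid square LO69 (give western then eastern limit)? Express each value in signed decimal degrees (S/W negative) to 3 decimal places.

Field L=11, O=14: +11·20° lon, +14·10° lat → SW at lon 40°, lat 50°.
Square 6, 9: +6·2° lon, +9·1° lat → SW at lon 52°, lat 59°.
Cell spans 2° lon × 1° lat.
west 52.000, east 54.000.

52.000, 54.000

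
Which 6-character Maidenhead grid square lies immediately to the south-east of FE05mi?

FE05nh

Longitude subsquare m = 12; +1 → 13 = n.
Latitude subsquare i = 8; −1 → 7 = h.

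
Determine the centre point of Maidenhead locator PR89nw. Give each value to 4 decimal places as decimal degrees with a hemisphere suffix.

Field P=15, R=17: +15·20° lon, +17·10° lat → SW at lon 120°, lat 80°.
Square 8, 9: +8·2° lon, +9·1° lat → SW at lon 136°, lat 89°.
Subsquare n=13, w=22: +13·0.0833333° lon, +22·0.0416667° lat → SW at lon 137.083°, lat 89.9167°.
Cell spans 0.0833333° lon × 0.0416667° lat. Centre is SW corner plus half of each.
latitude 89.9375° N, longitude 137.1250° E.

89.9375° N, 137.1250° E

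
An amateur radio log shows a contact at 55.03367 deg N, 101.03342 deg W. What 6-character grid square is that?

DO95la

Offset from 180°W / 90°S: lon 78.9666°, lat 145.0337°.
Field (20°×10°, letters A–R): 78.9666/20 → 3 → D, 145.0337/10 → 14 → O; chars DO.
Square (2°×1°, digits 0–9): 18.9666/2 → 9, 5.0337/1 → 5; chars 95.
Subsquare (5′×2.5′, letters a–x): 0.9666/0.0833333 → 11 → l, 0.0337/0.0416667 → 0 → a; chars la.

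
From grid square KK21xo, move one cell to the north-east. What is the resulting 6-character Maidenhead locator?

Longitude subsquare x = 23; +1 → 24, wraps to 0 = a, carry into square.
Longitude square 2; +1 → 3.
Latitude subsquare o = 14; +1 → 15 = p.

KK31ap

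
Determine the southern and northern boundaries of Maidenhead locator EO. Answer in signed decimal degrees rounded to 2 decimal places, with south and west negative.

Field E=4, O=14: +4·20° lon, +14·10° lat → SW at lon -100°, lat 50°.
Cell spans 20° lon × 10° lat.
south 50.00, north 60.00.

50.00, 60.00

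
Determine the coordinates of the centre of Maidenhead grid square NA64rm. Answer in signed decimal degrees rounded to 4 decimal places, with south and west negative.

Field N=13, A=0: +13·20° lon, +0·10° lat → SW at lon 80°, lat -90°.
Square 6, 4: +6·2° lon, +4·1° lat → SW at lon 92°, lat -86°.
Subsquare r=17, m=12: +17·0.0833333° lon, +12·0.0416667° lat → SW at lon 93.4167°, lat -85.5°.
Cell spans 0.0833333° lon × 0.0416667° lat. Centre is SW corner plus half of each.
latitude -85.4792, longitude 93.4583.

-85.4792, 93.4583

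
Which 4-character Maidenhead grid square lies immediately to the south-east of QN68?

Longitude square 6; +1 → 7.
Latitude square 8; −1 → 7.

QN77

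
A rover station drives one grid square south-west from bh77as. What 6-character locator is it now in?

BH67xr

Longitude subsquare a = 0; −1 → -1, wraps to 23 = x, carry into square.
Longitude square 7; −1 → 6.
Latitude subsquare s = 18; −1 → 17 = r.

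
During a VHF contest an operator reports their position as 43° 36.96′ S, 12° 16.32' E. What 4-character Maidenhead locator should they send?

JE66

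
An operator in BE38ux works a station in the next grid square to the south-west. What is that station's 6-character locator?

Longitude subsquare u = 20; −1 → 19 = t.
Latitude subsquare x = 23; −1 → 22 = w.

BE38tw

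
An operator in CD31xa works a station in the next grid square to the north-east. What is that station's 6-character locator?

Longitude subsquare x = 23; +1 → 24, wraps to 0 = a, carry into square.
Longitude square 3; +1 → 4.
Latitude subsquare a = 0; +1 → 1 = b.

CD41ab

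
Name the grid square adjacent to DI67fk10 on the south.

Latitude extended square 0; −1 → -1, wraps to 9, carry into subsquare.
Latitude subsquare k = 10; −1 → 9 = j.
The longitude characters are unchanged.

DI67fj19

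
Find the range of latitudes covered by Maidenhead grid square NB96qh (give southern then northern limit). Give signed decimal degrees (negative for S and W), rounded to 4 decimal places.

-73.7083, -73.6667

Field N=13, B=1: +13·20° lon, +1·10° lat → SW at lon 80°, lat -80°.
Square 9, 6: +9·2° lon, +6·1° lat → SW at lon 98°, lat -74°.
Subsquare q=16, h=7: +16·0.0833333° lon, +7·0.0416667° lat → SW at lon 99.3333°, lat -73.7083°.
Cell spans 0.0833333° lon × 0.0416667° lat.
south -73.7083, north -73.6667.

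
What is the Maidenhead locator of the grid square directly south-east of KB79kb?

KB79la

Longitude subsquare k = 10; +1 → 11 = l.
Latitude subsquare b = 1; −1 → 0 = a.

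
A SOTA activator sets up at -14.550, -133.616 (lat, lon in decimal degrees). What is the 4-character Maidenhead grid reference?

CH35

Shift to the Maidenhead origin (180°W, 90°S): lon 46.38, lat 75.45.
Field: lon ⌊46.38/20⌋ = 2 → C; lat ⌊75.45/10⌋ = 7 → H.
Square: lon ⌊6.38/2⌋ = 3; lat ⌊5.45/1⌋ = 5.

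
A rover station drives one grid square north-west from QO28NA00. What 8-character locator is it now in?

QO28ma91

Longitude extended square 0; −1 → -1, wraps to 9, carry into subsquare.
Longitude subsquare n = 13; −1 → 12 = m.
Latitude extended square 0; +1 → 1.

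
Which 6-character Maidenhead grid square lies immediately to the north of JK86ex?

JK87ea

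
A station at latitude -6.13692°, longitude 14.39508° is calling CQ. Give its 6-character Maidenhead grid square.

JI73eu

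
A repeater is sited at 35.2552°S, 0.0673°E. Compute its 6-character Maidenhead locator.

Offset from 180°W / 90°S: lon 180.0673°, lat 54.7448°.
Field: 180.0673/20 → 9 → J, 54.7448/10 → 5 → F; chars JF.
Square: 0.0673/2 → 0, 4.7448/1 → 4; chars 04.
Subsquare: 0.0673/0.0833333 → 0 → a, 0.7448/0.0416667 → 17 → r; chars ar.

JF04ar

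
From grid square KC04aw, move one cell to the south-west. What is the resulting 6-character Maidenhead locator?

Longitude subsquare a = 0; −1 → -1, wraps to 23 = x, carry into square.
Longitude square 0; −1 → -1, wraps to 9, carry into field.
Longitude field K = 10; −1 → 9 = J.
Latitude subsquare w = 22; −1 → 21 = v.

JC94xv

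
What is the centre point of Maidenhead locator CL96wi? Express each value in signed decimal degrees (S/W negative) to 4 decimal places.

26.3542, -120.1250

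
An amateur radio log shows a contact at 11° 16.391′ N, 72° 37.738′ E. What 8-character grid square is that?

Shift to the Maidenhead origin (180°W, 90°S): lon 252.62897, lat 101.27318.
Field: 252.62897/20 → 12 → M, 101.27318/10 → 10 → K; chars MK.
Square: 12.62897/2 → 6, 1.27318/1 → 1; chars 61.
Subsquare: 0.62897/0.0833333 → 7 → h, 0.27318/0.0416667 → 6 → g; chars hg.
Extended square: 0.04563/0.00833333 → 5, 0.02318/0.00416667 → 5; chars 55.

MK61hg55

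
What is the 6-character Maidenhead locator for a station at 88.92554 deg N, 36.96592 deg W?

Shift to the Maidenhead origin (180°W, 90°S): lon 143.0341, lat 178.9255.
Field (20°×10°, letters A–R): 143.0341/20 → 7 → H, 178.9255/10 → 17 → R; chars HR.
Square (2°×1°, digits 0–9): 3.0341/2 → 1, 8.9255/1 → 8; chars 18.
Subsquare (5′×2.5′, letters a–x): 1.0341/0.0833333 → 12 → m, 0.9255/0.0416667 → 22 → w; chars mw.

HR18mw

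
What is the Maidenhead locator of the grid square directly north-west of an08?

RN99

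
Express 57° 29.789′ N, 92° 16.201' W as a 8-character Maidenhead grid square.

Offset from 180°W / 90°S: lon 87.72998°, lat 147.49648°.
Field (20°×10°, letters A–R): 87.72998/20 → 4 → E, 147.49648/10 → 14 → O; chars EO.
Square (2°×1°, digits 0–9): 7.72998/2 → 3, 7.49648/1 → 7; chars 37.
Subsquare (5′×2.5′, letters a–x): 1.72998/0.0833333 → 20 → u, 0.49648/0.0416667 → 11 → l; chars ul.
Extended square (30″×15″, digits 0–9): 0.06332/0.00833333 → 7, 0.03815/0.00416667 → 9; chars 79.

EO37ul79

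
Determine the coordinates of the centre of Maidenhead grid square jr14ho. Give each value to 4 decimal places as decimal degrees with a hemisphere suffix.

Field J=9, R=17: +9·20° lon, +17·10° lat → SW at lon 0°, lat 80°.
Square 1, 4: +1·2° lon, +4·1° lat → SW at lon 2°, lat 84°.
Subsquare h=7, o=14: +7·0.0833333° lon, +14·0.0416667° lat → SW at lon 2.58333°, lat 84.5833°.
Cell spans 0.0833333° lon × 0.0416667° lat. Centre is SW corner plus half of each.
latitude 84.6042° N, longitude 2.6250° E.

84.6042° N, 2.6250° E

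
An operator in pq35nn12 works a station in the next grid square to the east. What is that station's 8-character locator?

Longitude extended square 1; +1 → 2.
The latitude characters are unchanged.

PQ35nn22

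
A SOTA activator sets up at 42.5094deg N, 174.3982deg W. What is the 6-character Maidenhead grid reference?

AN22tm

Offset from 180°W / 90°S: lon 5.6018°, lat 132.5094°.
Field: 5.6018/20 → 0 → A, 132.5094/10 → 13 → N; chars AN.
Square: 5.6018/2 → 2, 2.5094/1 → 2; chars 22.
Subsquare: 1.6018/0.0833333 → 19 → t, 0.5094/0.0416667 → 12 → m; chars tm.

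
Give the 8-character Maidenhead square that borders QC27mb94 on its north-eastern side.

QC27nb05

Longitude extended square 9; +1 → 10, wraps to 0, carry into subsquare.
Longitude subsquare m = 12; +1 → 13 = n.
Latitude extended square 4; +1 → 5.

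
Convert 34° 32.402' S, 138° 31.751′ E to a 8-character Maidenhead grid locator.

PF95gl30

Offset from 180°W / 90°S: lon 318.52918°, lat 55.45997°.
Field: lon ⌊318.52918/20⌋ = 15 → P; lat ⌊55.45997/10⌋ = 5 → F.
Square: lon ⌊18.52918/2⌋ = 9; lat ⌊5.45997/1⌋ = 5.
Subsquare: lon ⌊0.52918/0.0833333⌋ = 6 → g; lat ⌊0.45997/0.0416667⌋ = 11 → l.
Extended square: lon ⌊0.02918/0.00833333⌋ = 3; lat ⌊0.00163/0.00416667⌋ = 0.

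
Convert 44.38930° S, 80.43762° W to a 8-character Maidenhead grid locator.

EE95so76

Offset from 180°W / 90°S: lon 99.56238°, lat 45.61070°.
Field: 99.56238/20 → 4 → E, 45.61070/10 → 4 → E; chars EE.
Square: 19.56238/2 → 9, 5.61070/1 → 5; chars 95.
Subsquare: 1.56238/0.0833333 → 18 → s, 0.61070/0.0416667 → 14 → o; chars so.
Extended square: 0.06238/0.00833333 → 7, 0.02737/0.00416667 → 6; chars 76.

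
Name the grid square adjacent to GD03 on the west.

FD93

Longitude square 0; −1 → -1, wraps to 9, carry into field.
Longitude field G = 6; −1 → 5 = F.
The latitude characters are unchanged.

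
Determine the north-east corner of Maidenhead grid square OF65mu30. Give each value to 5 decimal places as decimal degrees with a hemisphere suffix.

Field O=14, F=5: +14·20° lon, +5·10° lat → SW at lon 100°, lat -40°.
Square 6, 5: +6·2° lon, +5·1° lat → SW at lon 112°, lat -35°.
Subsquare m=12, u=20: +12·0.0833333° lon, +20·0.0416667° lat → SW at lon 113°, lat -34.1667°.
Extended square 3, 0: +3·0.00833333° lon, +0·0.00416667° lat → SW at lon 113.025°, lat -34.1667°.
Cell spans 0.00833333° lon × 0.00416667° lat. NE corner is SW corner plus one full cell.
latitude 34.16250° S, longitude 113.03333° E.

34.16250° S, 113.03333° E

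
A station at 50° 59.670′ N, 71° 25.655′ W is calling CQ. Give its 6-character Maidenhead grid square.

FO40gx

Offset from 180°W / 90°S: lon 108.5724°, lat 140.9945°.
Field: 108.5724/20 → 5 → F, 140.9945/10 → 14 → O; chars FO.
Square: 8.5724/2 → 4, 0.9945/1 → 0; chars 40.
Subsquare: 0.5724/0.0833333 → 6 → g, 0.9945/0.0416667 → 23 → x; chars gx.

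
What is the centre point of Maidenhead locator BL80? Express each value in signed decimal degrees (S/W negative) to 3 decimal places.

20.500, -143.000

Field B=1, L=11: +1·20° lon, +11·10° lat → SW at lon -160°, lat 20°.
Square 8, 0: +8·2° lon, +0·1° lat → SW at lon -144°, lat 20°.
Cell spans 2° lon × 1° lat. Centre is SW corner plus half of each.
latitude 20.500, longitude -143.000.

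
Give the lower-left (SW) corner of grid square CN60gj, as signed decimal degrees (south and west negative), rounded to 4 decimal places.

Field C=2, N=13: +2·20° lon, +13·10° lat → SW at lon -140°, lat 40°.
Square 6, 0: +6·2° lon, +0·1° lat → SW at lon -128°, lat 40°.
Subsquare g=6, j=9: +6·0.0833333° lon, +9·0.0416667° lat → SW at lon -127.5°, lat 40.375°.
latitude 40.3750, longitude -127.5000.

40.3750, -127.5000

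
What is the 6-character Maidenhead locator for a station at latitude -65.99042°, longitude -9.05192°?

Offset from 180°W / 90°S: lon 170.9481°, lat 24.0096°.
Field (20°×10°, letters A–R): lon ⌊170.9481/20⌋ = 8 → I; lat ⌊24.0096/10⌋ = 2 → C.
Square (2°×1°, digits 0–9): lon ⌊10.9481/2⌋ = 5; lat ⌊4.0096/1⌋ = 4.
Subsquare (5′×2.5′, letters a–x): lon ⌊0.9481/0.0833333⌋ = 11 → l; lat ⌊0.0096/0.0416667⌋ = 0 → a.

IC54la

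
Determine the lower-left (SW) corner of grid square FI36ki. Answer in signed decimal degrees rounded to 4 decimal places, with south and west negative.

Field F=5, I=8: +5·20° lon, +8·10° lat → SW at lon -80°, lat -10°.
Square 3, 6: +3·2° lon, +6·1° lat → SW at lon -74°, lat -4°.
Subsquare k=10, i=8: +10·0.0833333° lon, +8·0.0416667° lat → SW at lon -73.1667°, lat -3.66667°.
latitude -3.6667, longitude -73.1667.

-3.6667, -73.1667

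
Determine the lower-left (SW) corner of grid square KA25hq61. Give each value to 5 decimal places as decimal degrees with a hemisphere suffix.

Field K=10, A=0: +10·20° lon, +0·10° lat → SW at lon 20°, lat -90°.
Square 2, 5: +2·2° lon, +5·1° lat → SW at lon 24°, lat -85°.
Subsquare h=7, q=16: +7·0.0833333° lon, +16·0.0416667° lat → SW at lon 24.5833°, lat -84.3333°.
Extended square 6, 1: +6·0.00833333° lon, +1·0.00416667° lat → SW at lon 24.6333°, lat -84.3292°.
latitude 84.32917° S, longitude 24.63333° E.

84.32917° S, 24.63333° E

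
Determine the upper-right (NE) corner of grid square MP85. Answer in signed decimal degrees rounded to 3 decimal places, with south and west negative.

66.000, 78.000

Field M=12, P=15: +12·20° lon, +15·10° lat → SW at lon 60°, lat 60°.
Square 8, 5: +8·2° lon, +5·1° lat → SW at lon 76°, lat 65°.
Cell spans 2° lon × 1° lat. NE corner is SW corner plus one full cell.
latitude 66.000, longitude 78.000.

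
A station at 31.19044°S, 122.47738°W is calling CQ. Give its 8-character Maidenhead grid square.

Shift to the Maidenhead origin (180°W, 90°S): lon 57.52262, lat 58.80956.
Field: 57.52262/20 → 2 → C, 58.80956/10 → 5 → F; chars CF.
Square: 17.52262/2 → 8, 8.80956/1 → 8; chars 88.
Subsquare: 1.52262/0.0833333 → 18 → s, 0.80956/0.0416667 → 19 → t; chars st.
Extended square: 0.02262/0.00833333 → 2, 0.01789/0.00416667 → 4; chars 24.

CF88st24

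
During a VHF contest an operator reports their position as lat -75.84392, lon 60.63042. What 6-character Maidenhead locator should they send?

MB04hd

Shift to the Maidenhead origin (180°W, 90°S): lon 240.6304, lat 14.1561.
Field (20°×10°, letters A–R): lon ⌊240.6304/20⌋ = 12 → M; lat ⌊14.1561/10⌋ = 1 → B.
Square (2°×1°, digits 0–9): lon ⌊0.6304/2⌋ = 0; lat ⌊4.1561/1⌋ = 4.
Subsquare (5′×2.5′, letters a–x): lon ⌊0.6304/0.0833333⌋ = 7 → h; lat ⌊0.1561/0.0416667⌋ = 3 → d.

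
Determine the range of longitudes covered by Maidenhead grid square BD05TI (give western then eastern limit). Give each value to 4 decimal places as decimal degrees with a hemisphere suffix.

158.4167° W, 158.3333° W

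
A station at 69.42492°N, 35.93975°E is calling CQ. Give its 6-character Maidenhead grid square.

KP79xk

Add 180° to longitude and 90° to latitude: 215.9398, 159.4249.
Field (20°×10°, letters A–R): 215.9398/20 → 10 → K, 159.4249/10 → 15 → P; chars KP.
Square (2°×1°, digits 0–9): 15.9398/2 → 7, 9.4249/1 → 9; chars 79.
Subsquare (5′×2.5′, letters a–x): 1.9398/0.0833333 → 23 → x, 0.4249/0.0416667 → 10 → k; chars xk.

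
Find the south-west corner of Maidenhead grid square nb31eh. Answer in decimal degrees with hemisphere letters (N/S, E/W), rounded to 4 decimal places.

78.7083° S, 86.3333° E

Field N=13, B=1: +13·20° lon, +1·10° lat → SW at lon 80°, lat -80°.
Square 3, 1: +3·2° lon, +1·1° lat → SW at lon 86°, lat -79°.
Subsquare e=4, h=7: +4·0.0833333° lon, +7·0.0416667° lat → SW at lon 86.3333°, lat -78.7083°.
latitude 78.7083° S, longitude 86.3333° E.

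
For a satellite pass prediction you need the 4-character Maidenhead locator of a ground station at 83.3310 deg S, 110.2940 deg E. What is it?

OA56

Offset from 180°W / 90°S: lon 290.29°, lat 6.67°.
Field: 290.29/20 → 14 → O, 6.67/10 → 0 → A; chars OA.
Square: 10.29/2 → 5, 6.67/1 → 6; chars 56.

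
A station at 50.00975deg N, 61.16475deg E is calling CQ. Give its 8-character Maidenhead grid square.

Offset from 180°W / 90°S: lon 241.16475°, lat 140.00975°.
Field: 241.16475/20 → 12 → M, 140.00975/10 → 14 → O; chars MO.
Square: 1.16475/2 → 0, 0.00975/1 → 0; chars 00.
Subsquare: 1.16475/0.0833333 → 13 → n, 0.00975/0.0416667 → 0 → a; chars na.
Extended square: 0.08142/0.00833333 → 9, 0.00975/0.00416667 → 2; chars 92.

MO00na92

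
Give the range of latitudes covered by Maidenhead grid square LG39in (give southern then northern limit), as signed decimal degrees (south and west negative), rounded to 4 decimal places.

-20.4583, -20.4167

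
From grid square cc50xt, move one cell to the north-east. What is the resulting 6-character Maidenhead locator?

CC60au

Longitude subsquare x = 23; +1 → 24, wraps to 0 = a, carry into square.
Longitude square 5; +1 → 6.
Latitude subsquare t = 19; +1 → 20 = u.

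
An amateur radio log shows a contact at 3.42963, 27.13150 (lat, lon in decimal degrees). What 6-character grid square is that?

KJ33nk

Offset from 180°W / 90°S: lon 207.1315°, lat 93.4296°.
Field: 207.1315/20 → 10 → K, 93.4296/10 → 9 → J; chars KJ.
Square: 7.1315/2 → 3, 3.4296/1 → 3; chars 33.
Subsquare: 1.1315/0.0833333 → 13 → n, 0.4296/0.0416667 → 10 → k; chars nk.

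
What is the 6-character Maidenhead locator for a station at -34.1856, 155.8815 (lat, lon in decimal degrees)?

Shift to the Maidenhead origin (180°W, 90°S): lon 335.8815, lat 55.8144.
Field: lon ⌊335.8815/20⌋ = 16 → Q; lat ⌊55.8144/10⌋ = 5 → F.
Square: lon ⌊15.8815/2⌋ = 7; lat ⌊5.8144/1⌋ = 5.
Subsquare: lon ⌊1.8815/0.0833333⌋ = 22 → w; lat ⌊0.8144/0.0416667⌋ = 19 → t.

QF75wt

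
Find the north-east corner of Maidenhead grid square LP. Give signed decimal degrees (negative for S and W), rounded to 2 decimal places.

70.00, 60.00

Field L=11, P=15: +11·20° lon, +15·10° lat → SW at lon 40°, lat 60°.
Cell spans 20° lon × 10° lat. NE corner is SW corner plus one full cell.
latitude 70.00, longitude 60.00.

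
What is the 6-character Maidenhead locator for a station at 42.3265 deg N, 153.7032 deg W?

BN32dh

Shift to the Maidenhead origin (180°W, 90°S): lon 26.2968, lat 132.3265.
Field: lon ⌊26.2968/20⌋ = 1 → B; lat ⌊132.3265/10⌋ = 13 → N.
Square: lon ⌊6.2968/2⌋ = 3; lat ⌊2.3265/1⌋ = 2.
Subsquare: lon ⌊0.2968/0.0833333⌋ = 3 → d; lat ⌊0.3265/0.0416667⌋ = 7 → h.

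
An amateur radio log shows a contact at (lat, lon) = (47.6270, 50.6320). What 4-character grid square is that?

LN57

Offset from 180°W / 90°S: lon 230.63°, lat 137.63°.
Field: 230.63/20 → 11 → L, 137.63/10 → 13 → N; chars LN.
Square: 10.63/2 → 5, 7.63/1 → 7; chars 57.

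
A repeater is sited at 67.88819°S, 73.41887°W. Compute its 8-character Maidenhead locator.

FC32gc96

Shift to the Maidenhead origin (180°W, 90°S): lon 106.58113, lat 22.11181.
Field: 106.58113/20 → 5 → F, 22.11181/10 → 2 → C; chars FC.
Square: 6.58113/2 → 3, 2.11181/1 → 2; chars 32.
Subsquare: 0.58113/0.0833333 → 6 → g, 0.11181/0.0416667 → 2 → c; chars gc.
Extended square: 0.08113/0.00833333 → 9, 0.02848/0.00416667 → 6; chars 96.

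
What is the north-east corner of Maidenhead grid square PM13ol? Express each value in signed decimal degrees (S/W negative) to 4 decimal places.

33.5000, 123.2500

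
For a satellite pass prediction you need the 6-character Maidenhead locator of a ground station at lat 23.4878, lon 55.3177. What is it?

LL73pl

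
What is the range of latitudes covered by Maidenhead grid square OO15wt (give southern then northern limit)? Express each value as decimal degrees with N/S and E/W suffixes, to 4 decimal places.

Field O=14, O=14: +14·20° lon, +14·10° lat → SW at lon 100°, lat 50°.
Square 1, 5: +1·2° lon, +5·1° lat → SW at lon 102°, lat 55°.
Subsquare w=22, t=19: +22·0.0833333° lon, +19·0.0416667° lat → SW at lon 103.833°, lat 55.7917°.
Cell spans 0.0833333° lon × 0.0416667° lat.
south 55.7917° N, north 55.8333° N.

55.7917° N, 55.8333° N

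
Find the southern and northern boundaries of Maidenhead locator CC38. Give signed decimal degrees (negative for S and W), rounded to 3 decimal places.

-62.000, -61.000

Field C=2, C=2: +2·20° lon, +2·10° lat → SW at lon -140°, lat -70°.
Square 3, 8: +3·2° lon, +8·1° lat → SW at lon -134°, lat -62°.
Cell spans 2° lon × 1° lat.
south -62.000, north -61.000.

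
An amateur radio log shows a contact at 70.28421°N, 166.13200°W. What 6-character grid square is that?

AQ60wg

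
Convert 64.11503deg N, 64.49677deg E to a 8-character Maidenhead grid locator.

Shift to the Maidenhead origin (180°W, 90°S): lon 244.49677, lat 154.11503.
Field: 244.49677/20 → 12 → M, 154.11503/10 → 15 → P; chars MP.
Square: 4.49677/2 → 2, 4.11503/1 → 4; chars 24.
Subsquare: 0.49677/0.0833333 → 5 → f, 0.11503/0.0416667 → 2 → c; chars fc.
Extended square: 0.08010/0.00833333 → 9, 0.03170/0.00416667 → 7; chars 97.

MP24fc97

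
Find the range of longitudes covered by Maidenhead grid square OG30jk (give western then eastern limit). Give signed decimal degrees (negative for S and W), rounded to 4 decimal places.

106.7500, 106.8333

Field O=14, G=6: +14·20° lon, +6·10° lat → SW at lon 100°, lat -30°.
Square 3, 0: +3·2° lon, +0·1° lat → SW at lon 106°, lat -30°.
Subsquare j=9, k=10: +9·0.0833333° lon, +10·0.0416667° lat → SW at lon 106.75°, lat -29.5833°.
Cell spans 0.0833333° lon × 0.0416667° lat.
west 106.7500, east 106.8333.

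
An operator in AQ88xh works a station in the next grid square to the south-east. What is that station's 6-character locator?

AQ98ag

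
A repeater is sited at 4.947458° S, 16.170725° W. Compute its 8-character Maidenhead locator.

II15vb92

Add 180° to longitude and 90° to latitude: 163.82927, 85.05254.
Field: lon ⌊163.82927/20⌋ = 8 → I; lat ⌊85.05254/10⌋ = 8 → I.
Square: lon ⌊3.82927/2⌋ = 1; lat ⌊5.05254/1⌋ = 5.
Subsquare: lon ⌊1.82927/0.0833333⌋ = 21 → v; lat ⌊0.05254/0.0416667⌋ = 1 → b.
Extended square: lon ⌊0.07927/0.00833333⌋ = 9; lat ⌊0.01088/0.00416667⌋ = 2.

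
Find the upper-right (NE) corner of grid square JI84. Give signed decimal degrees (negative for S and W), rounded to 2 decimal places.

-5.00, 18.00

Field J=9, I=8: +9·20° lon, +8·10° lat → SW at lon 0°, lat -10°.
Square 8, 4: +8·2° lon, +4·1° lat → SW at lon 16°, lat -6°.
Cell spans 2° lon × 1° lat. NE corner is SW corner plus one full cell.
latitude -5.00, longitude 18.00.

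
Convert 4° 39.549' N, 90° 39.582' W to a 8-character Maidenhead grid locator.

Add 180° to longitude and 90° to latitude: 89.34030, 94.65915.
Field (20°×10°, letters A–R): lon ⌊89.34030/20⌋ = 4 → E; lat ⌊94.65915/10⌋ = 9 → J.
Square (2°×1°, digits 0–9): lon ⌊9.34030/2⌋ = 4; lat ⌊4.65915/1⌋ = 4.
Subsquare (5′×2.5′, letters a–x): lon ⌊1.34030/0.0833333⌋ = 16 → q; lat ⌊0.65915/0.0416667⌋ = 15 → p.
Extended square (30″×15″, digits 0–9): lon ⌊0.00697/0.00833333⌋ = 0; lat ⌊0.03415/0.00416667⌋ = 8.

EJ44qp08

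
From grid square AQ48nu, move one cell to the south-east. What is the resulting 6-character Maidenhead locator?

AQ48ot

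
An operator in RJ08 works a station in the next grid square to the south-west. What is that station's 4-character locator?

QJ97

Longitude square 0; −1 → -1, wraps to 9, carry into field.
Longitude field R = 17; −1 → 16 = Q.
Latitude square 8; −1 → 7.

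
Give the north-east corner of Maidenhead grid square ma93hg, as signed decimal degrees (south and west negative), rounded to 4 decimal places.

-86.7083, 78.6667

Field M=12, A=0: +12·20° lon, +0·10° lat → SW at lon 60°, lat -90°.
Square 9, 3: +9·2° lon, +3·1° lat → SW at lon 78°, lat -87°.
Subsquare h=7, g=6: +7·0.0833333° lon, +6·0.0416667° lat → SW at lon 78.5833°, lat -86.75°.
Cell spans 0.0833333° lon × 0.0416667° lat. NE corner is SW corner plus one full cell.
latitude -86.7083, longitude 78.6667.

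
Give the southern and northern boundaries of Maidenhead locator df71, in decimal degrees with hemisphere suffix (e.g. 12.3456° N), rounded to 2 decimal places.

Field D=3, F=5: +3·20° lon, +5·10° lat → SW at lon -120°, lat -40°.
Square 7, 1: +7·2° lon, +1·1° lat → SW at lon -106°, lat -39°.
Cell spans 2° lon × 1° lat.
south 39.00° S, north 38.00° S.

39.00° S, 38.00° S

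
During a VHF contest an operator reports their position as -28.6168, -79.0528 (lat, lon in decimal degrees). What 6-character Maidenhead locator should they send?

Shift to the Maidenhead origin (180°W, 90°S): lon 100.9472, lat 61.3832.
Field: 100.9472/20 → 5 → F, 61.3832/10 → 6 → G; chars FG.
Square: 0.9472/2 → 0, 1.3832/1 → 1; chars 01.
Subsquare: 0.9472/0.0833333 → 11 → l, 0.3832/0.0416667 → 9 → j; chars lj.

FG01lj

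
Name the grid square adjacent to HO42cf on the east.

Longitude subsquare c = 2; +1 → 3 = d.
The latitude characters are unchanged.

HO42df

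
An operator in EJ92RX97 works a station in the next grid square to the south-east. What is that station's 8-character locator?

EJ92sx06

Longitude extended square 9; +1 → 10, wraps to 0, carry into subsquare.
Longitude subsquare r = 17; +1 → 18 = s.
Latitude extended square 7; −1 → 6.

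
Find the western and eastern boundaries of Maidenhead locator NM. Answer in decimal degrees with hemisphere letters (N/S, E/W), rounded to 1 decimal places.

80.0° E, 100.0° E

Field N=13, M=12: +13·20° lon, +12·10° lat → SW at lon 80°, lat 30°.
Cell spans 20° lon × 10° lat.
west 80.0° E, east 100.0° E.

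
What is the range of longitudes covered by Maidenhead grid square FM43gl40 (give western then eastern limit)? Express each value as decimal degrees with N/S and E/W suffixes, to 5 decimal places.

Field F=5, M=12: +5·20° lon, +12·10° lat → SW at lon -80°, lat 30°.
Square 4, 3: +4·2° lon, +3·1° lat → SW at lon -72°, lat 33°.
Subsquare g=6, l=11: +6·0.0833333° lon, +11·0.0416667° lat → SW at lon -71.5°, lat 33.4583°.
Extended square 4, 0: +4·0.00833333° lon, +0·0.00416667° lat → SW at lon -71.4667°, lat 33.4583°.
Cell spans 0.00833333° lon × 0.00416667° lat.
west 71.46667° W, east 71.45833° W.

71.46667° W, 71.45833° W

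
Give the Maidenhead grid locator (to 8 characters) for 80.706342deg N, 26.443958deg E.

KR30fq39

Offset from 180°W / 90°S: lon 206.44396°, lat 170.70634°.
Field: 206.44396/20 → 10 → K, 170.70634/10 → 17 → R; chars KR.
Square: 6.44396/2 → 3, 0.70634/1 → 0; chars 30.
Subsquare: 0.44396/0.0833333 → 5 → f, 0.70634/0.0416667 → 16 → q; chars fq.
Extended square: 0.02729/0.00833333 → 3, 0.03968/0.00416667 → 9; chars 39.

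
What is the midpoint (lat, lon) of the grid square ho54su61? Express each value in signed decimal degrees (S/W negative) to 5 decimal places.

54.83958, -28.44583

Field H=7, O=14: +7·20° lon, +14·10° lat → SW at lon -40°, lat 50°.
Square 5, 4: +5·2° lon, +4·1° lat → SW at lon -30°, lat 54°.
Subsquare s=18, u=20: +18·0.0833333° lon, +20·0.0416667° lat → SW at lon -28.5°, lat 54.8333°.
Extended square 6, 1: +6·0.00833333° lon, +1·0.00416667° lat → SW at lon -28.45°, lat 54.8375°.
Cell spans 0.00833333° lon × 0.00416667° lat. Centre is SW corner plus half of each.
latitude 54.83958, longitude -28.44583.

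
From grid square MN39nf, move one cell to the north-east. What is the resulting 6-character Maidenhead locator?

MN39og

Longitude subsquare n = 13; +1 → 14 = o.
Latitude subsquare f = 5; +1 → 6 = g.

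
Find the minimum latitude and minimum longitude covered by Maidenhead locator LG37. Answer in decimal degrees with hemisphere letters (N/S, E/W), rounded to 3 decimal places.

23.000° S, 46.000° E

Field L=11, G=6: +11·20° lon, +6·10° lat → SW at lon 40°, lat -30°.
Square 3, 7: +3·2° lon, +7·1° lat → SW at lon 46°, lat -23°.
latitude 23.000° S, longitude 46.000° E.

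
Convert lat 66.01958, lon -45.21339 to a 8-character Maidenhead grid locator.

GP76ja44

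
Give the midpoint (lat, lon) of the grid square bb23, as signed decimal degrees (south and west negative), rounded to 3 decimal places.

Field B=1, B=1: +1·20° lon, +1·10° lat → SW at lon -160°, lat -80°.
Square 2, 3: +2·2° lon, +3·1° lat → SW at lon -156°, lat -77°.
Cell spans 2° lon × 1° lat. Centre is SW corner plus half of each.
latitude -76.500, longitude -155.000.

-76.500, -155.000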